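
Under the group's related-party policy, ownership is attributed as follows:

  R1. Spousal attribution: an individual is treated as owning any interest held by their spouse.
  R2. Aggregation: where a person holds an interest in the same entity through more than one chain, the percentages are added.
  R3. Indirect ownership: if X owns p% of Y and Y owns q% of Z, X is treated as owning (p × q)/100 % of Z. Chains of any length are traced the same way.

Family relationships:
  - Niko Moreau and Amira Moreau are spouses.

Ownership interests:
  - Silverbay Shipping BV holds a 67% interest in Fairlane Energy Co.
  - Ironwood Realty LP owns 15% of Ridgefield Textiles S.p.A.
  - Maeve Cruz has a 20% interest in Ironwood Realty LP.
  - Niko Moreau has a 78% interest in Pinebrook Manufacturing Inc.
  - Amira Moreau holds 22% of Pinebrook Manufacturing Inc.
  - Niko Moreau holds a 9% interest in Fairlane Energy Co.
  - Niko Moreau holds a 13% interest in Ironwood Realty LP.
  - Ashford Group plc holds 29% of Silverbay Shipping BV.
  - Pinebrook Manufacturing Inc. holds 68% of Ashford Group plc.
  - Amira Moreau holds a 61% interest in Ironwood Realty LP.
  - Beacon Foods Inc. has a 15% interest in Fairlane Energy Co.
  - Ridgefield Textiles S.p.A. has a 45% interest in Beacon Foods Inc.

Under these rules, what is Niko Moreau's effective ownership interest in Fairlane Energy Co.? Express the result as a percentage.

By spousal attribution (R1), Niko Moreau is treated as also owning Amira Moreau's interest in Pinebrook Manufacturing Inc, giving 78% + 22% = 100%.
By spousal attribution (R1), Niko Moreau is treated as also owning Amira Moreau's interest in Ironwood Realty LP, giving 13% + 61% = 74%.
Chain via Pinebrook Manufacturing Inc. → Ashford Group plc → Silverbay Shipping BV (R3): 100% × 68% × 29% × 67% = 13.2124% of Fairlane Energy Co.
Chain via Ironwood Realty LP → Ridgefield Textiles S.p.A. → Beacon Foods Inc. (R3): 74% × 15% × 45% × 15% = 0.74925% of Fairlane Energy Co.
Direct interest in Fairlane Energy Co: 9%.
Aggregating (R2): 13.2124% + 0.74925% + 9% = 22.96165%.

22.96165%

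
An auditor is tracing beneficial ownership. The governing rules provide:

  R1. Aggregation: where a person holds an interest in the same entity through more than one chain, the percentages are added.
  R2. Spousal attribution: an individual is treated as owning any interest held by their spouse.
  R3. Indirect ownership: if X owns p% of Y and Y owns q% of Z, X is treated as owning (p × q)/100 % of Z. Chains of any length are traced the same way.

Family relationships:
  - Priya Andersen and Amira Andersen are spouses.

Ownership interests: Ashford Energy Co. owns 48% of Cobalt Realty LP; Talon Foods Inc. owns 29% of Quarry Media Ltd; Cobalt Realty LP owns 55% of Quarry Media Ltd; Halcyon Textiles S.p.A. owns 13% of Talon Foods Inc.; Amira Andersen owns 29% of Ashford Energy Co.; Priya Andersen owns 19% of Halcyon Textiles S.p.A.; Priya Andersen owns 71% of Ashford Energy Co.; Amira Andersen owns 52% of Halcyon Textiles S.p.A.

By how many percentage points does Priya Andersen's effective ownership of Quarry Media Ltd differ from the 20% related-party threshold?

9.0767

By spousal attribution (R2), Priya Andersen is treated as also owning Amira Andersen's interest in Ashford Energy Co, giving 71% + 29% = 100%.
By spousal attribution (R2), Priya Andersen is treated as also owning Amira Andersen's interest in Halcyon Textiles S.p.A, giving 19% + 52% = 71%.
Chain via Ashford Energy Co. → Cobalt Realty LP (R3): 100% × 48% × 55% = 26.4% of Quarry Media Ltd.
Chain via Halcyon Textiles S.p.A. → Talon Foods Inc. (R3): 71% × 13% × 29% = 2.6767% of Quarry Media Ltd.
Aggregating (R1): 26.4% + 2.6767% = 29.0767%.
29.0767% exceeds the 20% threshold by 9.0767 percentage points.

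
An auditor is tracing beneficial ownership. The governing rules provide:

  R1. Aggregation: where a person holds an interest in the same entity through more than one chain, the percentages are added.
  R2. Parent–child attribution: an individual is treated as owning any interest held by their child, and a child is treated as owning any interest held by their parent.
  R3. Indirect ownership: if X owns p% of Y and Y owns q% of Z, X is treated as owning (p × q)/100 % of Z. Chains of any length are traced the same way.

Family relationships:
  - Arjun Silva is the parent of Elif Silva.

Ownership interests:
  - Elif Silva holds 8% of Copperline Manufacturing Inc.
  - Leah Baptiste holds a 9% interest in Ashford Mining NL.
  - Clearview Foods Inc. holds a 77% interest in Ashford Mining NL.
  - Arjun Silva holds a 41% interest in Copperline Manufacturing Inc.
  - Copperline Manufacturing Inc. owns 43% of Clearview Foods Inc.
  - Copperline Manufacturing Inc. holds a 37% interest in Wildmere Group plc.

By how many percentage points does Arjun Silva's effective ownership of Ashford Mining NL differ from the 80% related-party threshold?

By parent–child attribution (R2), Arjun Silva is treated as also owning Elif Silva's interest in Copperline Manufacturing Inc, giving 41% + 8% = 49%.
Chain via Copperline Manufacturing Inc. → Clearview Foods Inc. (R3): 49% × 43% × 77% = 16.2239% of Ashford Mining NL.
16.2239% falls short of the 80% threshold by 63.7761 percentage points.

63.7761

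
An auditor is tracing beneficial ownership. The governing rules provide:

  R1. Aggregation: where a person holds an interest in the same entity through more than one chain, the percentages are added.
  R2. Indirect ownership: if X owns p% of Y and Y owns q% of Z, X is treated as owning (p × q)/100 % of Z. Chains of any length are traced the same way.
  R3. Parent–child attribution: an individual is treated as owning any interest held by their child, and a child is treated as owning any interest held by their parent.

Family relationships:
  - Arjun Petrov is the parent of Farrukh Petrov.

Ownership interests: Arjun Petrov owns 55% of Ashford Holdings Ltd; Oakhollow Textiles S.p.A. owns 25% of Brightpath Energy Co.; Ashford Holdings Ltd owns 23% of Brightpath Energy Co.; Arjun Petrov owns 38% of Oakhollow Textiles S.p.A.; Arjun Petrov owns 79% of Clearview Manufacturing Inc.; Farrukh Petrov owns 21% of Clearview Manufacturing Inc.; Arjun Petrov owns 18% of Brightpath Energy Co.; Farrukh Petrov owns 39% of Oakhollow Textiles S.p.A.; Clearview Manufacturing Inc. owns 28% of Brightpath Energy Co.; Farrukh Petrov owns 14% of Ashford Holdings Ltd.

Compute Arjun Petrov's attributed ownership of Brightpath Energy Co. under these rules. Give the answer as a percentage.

81.12%

By parent–child attribution (R3), Arjun Petrov is treated as also owning Farrukh Petrov's interest in Ashford Holdings Ltd, giving 55% + 14% = 69%.
By parent–child attribution (R3), Arjun Petrov is treated as also owning Farrukh Petrov's interest in Clearview Manufacturing Inc, giving 79% + 21% = 100%.
By parent–child attribution (R3), Arjun Petrov is treated as also owning Farrukh Petrov's interest in Oakhollow Textiles S.p.A, giving 38% + 39% = 77%.
Chain via Ashford Holdings Ltd (R2): 69% × 23% = 15.87% of Brightpath Energy Co.
Chain via Clearview Manufacturing Inc. (R2): 100% × 28% = 28% of Brightpath Energy Co.
Chain via Oakhollow Textiles S.p.A. (R2): 77% × 25% = 19.25% of Brightpath Energy Co.
Direct interest in Brightpath Energy Co: 18%.
Aggregating (R1): 15.87% + 28% + 19.25% + 18% = 81.12%.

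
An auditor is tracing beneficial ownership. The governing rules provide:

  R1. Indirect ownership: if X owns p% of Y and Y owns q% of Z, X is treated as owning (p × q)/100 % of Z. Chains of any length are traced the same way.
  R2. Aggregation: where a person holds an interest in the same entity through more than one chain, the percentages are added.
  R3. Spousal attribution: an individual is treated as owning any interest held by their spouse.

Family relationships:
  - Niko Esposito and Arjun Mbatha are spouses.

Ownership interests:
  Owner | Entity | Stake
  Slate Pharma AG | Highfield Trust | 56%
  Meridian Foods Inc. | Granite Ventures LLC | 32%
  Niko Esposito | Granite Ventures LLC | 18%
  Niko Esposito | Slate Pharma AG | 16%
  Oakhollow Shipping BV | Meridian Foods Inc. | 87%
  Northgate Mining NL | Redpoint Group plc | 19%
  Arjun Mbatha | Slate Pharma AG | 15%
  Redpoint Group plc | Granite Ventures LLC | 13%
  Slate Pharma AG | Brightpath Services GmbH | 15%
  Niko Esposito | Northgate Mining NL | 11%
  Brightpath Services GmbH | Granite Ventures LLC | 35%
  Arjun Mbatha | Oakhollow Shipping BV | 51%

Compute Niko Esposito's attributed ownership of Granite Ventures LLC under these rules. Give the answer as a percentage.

By spousal attribution (R3), Niko Esposito is treated as also owning Arjun Mbatha's interest in Slate Pharma AG, giving 16% + 15% = 31%.
By spousal attribution (R3), Niko Esposito is treated as owning Arjun Mbatha's 51% interest in Oakhollow Shipping BV.
Chain via Slate Pharma AG → Brightpath Services GmbH (R1): 31% × 15% × 35% = 1.6275% of Granite Ventures LLC.
Chain via Northgate Mining NL → Redpoint Group plc (R1): 11% × 19% × 13% = 0.2717% of Granite Ventures LLC.
Direct interest in Granite Ventures LLC: 18%.
Chain via Oakhollow Shipping BV → Meridian Foods Inc. (R1): 51% × 87% × 32% = 14.1984% of Granite Ventures LLC.
Aggregating (R2): 1.6275% + 0.2717% + 18% + 14.1984% = 34.0976%.

34.0976%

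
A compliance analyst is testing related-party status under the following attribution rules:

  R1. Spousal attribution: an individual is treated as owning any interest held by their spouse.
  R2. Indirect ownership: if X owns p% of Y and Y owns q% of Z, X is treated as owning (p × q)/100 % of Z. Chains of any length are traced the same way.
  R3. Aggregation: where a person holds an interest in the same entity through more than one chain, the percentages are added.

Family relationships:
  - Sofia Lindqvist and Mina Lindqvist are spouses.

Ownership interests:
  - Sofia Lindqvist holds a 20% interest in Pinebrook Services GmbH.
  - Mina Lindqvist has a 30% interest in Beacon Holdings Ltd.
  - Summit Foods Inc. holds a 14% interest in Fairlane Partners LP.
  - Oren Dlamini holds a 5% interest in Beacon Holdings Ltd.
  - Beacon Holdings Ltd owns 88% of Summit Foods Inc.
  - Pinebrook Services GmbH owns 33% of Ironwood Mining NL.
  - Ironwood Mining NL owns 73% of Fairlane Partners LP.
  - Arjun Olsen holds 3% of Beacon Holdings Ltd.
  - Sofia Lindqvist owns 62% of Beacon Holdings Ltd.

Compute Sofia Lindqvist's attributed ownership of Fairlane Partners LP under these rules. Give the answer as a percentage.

By spousal attribution (R1), Sofia Lindqvist is treated as also owning Mina Lindqvist's interest in Beacon Holdings Ltd, giving 62% + 30% = 92%.
Chain via Pinebrook Services GmbH → Ironwood Mining NL (R2): 20% × 33% × 73% = 4.818% of Fairlane Partners LP.
Chain via Beacon Holdings Ltd → Summit Foods Inc. (R2): 92% × 88% × 14% = 11.3344% of Fairlane Partners LP.
Aggregating (R3): 4.818% + 11.3344% = 16.1524%.

16.1524%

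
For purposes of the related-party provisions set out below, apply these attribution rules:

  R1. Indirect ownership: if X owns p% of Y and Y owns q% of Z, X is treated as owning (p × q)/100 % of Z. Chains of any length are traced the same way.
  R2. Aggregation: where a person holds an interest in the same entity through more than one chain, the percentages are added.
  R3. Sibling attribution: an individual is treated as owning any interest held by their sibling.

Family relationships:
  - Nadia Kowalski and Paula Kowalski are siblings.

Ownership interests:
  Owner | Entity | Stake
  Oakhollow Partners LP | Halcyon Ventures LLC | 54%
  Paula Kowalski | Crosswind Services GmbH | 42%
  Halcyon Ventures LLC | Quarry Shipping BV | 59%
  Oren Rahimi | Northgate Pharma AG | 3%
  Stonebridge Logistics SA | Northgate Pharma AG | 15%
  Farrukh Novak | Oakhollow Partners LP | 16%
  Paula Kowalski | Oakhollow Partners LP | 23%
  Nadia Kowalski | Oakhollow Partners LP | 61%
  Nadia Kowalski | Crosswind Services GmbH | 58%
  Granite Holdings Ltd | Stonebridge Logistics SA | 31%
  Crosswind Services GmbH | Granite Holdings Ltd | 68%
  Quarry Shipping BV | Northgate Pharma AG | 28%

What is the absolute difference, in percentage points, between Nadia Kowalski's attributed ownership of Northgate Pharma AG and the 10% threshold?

By sibling attribution (R3), Nadia Kowalski is treated as also owning Paula Kowalski's interest in Oakhollow Partners LP, giving 61% + 23% = 84%.
By sibling attribution (R3), Nadia Kowalski is treated as also owning Paula Kowalski's interest in Crosswind Services GmbH, giving 58% + 42% = 100%.
Chain via Oakhollow Partners LP → Halcyon Ventures LLC → Quarry Shipping BV (R1): 84% × 54% × 59% × 28% = 7.493472% of Northgate Pharma AG.
Chain via Crosswind Services GmbH → Granite Holdings Ltd → Stonebridge Logistics SA (R1): 100% × 68% × 31% × 15% = 3.162% of Northgate Pharma AG.
Aggregating (R2): 7.493472% + 3.162% = 10.655472%.
10.655472% exceeds the 10% threshold by 0.655472 percentage points.

0.655472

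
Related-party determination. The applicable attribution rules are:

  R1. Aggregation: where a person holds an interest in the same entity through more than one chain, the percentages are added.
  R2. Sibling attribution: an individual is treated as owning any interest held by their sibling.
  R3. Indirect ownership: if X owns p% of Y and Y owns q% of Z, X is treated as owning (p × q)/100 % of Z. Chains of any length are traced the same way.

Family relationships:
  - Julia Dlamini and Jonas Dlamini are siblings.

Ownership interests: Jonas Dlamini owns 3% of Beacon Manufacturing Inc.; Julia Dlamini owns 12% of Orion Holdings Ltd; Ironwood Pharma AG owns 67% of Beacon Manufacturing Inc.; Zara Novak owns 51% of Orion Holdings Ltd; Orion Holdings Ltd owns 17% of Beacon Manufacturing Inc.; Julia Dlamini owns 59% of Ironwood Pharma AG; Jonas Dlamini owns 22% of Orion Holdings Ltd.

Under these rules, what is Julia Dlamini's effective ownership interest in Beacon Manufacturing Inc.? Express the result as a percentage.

48.31%

By sibling attribution (R2), Julia Dlamini is treated as also owning Jonas Dlamini's interest in Orion Holdings Ltd, giving 12% + 22% = 34%.
By sibling attribution (R2), Julia Dlamini is treated as owning Jonas Dlamini's 3% interest in Beacon Manufacturing Inc.
Chain via Ironwood Pharma AG (R3): 59% × 67% = 39.53% of Beacon Manufacturing Inc.
Chain via Orion Holdings Ltd (R3): 34% × 17% = 5.78% of Beacon Manufacturing Inc.
Direct interest in Beacon Manufacturing Inc: 3%.
Aggregating (R1): 39.53% + 5.78% + 3% = 48.31%.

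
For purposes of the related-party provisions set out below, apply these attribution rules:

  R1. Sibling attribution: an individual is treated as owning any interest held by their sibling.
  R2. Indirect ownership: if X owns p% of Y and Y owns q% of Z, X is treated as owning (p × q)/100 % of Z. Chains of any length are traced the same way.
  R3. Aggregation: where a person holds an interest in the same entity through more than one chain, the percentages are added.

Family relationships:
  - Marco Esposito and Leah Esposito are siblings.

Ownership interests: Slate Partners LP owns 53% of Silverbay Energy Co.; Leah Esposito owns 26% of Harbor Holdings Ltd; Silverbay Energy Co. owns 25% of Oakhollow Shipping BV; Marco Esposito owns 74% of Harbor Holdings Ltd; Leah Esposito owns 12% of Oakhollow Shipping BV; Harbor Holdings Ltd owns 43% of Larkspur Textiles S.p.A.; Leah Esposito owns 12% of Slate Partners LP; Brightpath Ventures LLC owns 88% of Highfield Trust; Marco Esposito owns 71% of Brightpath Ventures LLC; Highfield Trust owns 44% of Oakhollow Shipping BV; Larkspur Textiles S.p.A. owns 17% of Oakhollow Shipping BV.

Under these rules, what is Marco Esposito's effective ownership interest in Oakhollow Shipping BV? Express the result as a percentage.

48.3912%

By sibling attribution (R1), Marco Esposito is treated as also owning Leah Esposito's interest in Harbor Holdings Ltd, giving 74% + 26% = 100%.
By sibling attribution (R1), Marco Esposito is treated as owning Leah Esposito's 12% interest in Slate Partners LP.
By sibling attribution (R1), Marco Esposito is treated as owning Leah Esposito's 12% interest in Oakhollow Shipping BV.
Chain via Brightpath Ventures LLC → Highfield Trust (R2): 71% × 88% × 44% = 27.4912% of Oakhollow Shipping BV.
Chain via Harbor Holdings Ltd → Larkspur Textiles S.p.A. (R2): 100% × 43% × 17% = 7.31% of Oakhollow Shipping BV.
Chain via Slate Partners LP → Silverbay Energy Co. (R2): 12% × 53% × 25% = 1.59% of Oakhollow Shipping BV.
Direct interest in Oakhollow Shipping BV: 12%.
Aggregating (R3): 27.4912% + 7.31% + 1.59% + 12% = 48.3912%.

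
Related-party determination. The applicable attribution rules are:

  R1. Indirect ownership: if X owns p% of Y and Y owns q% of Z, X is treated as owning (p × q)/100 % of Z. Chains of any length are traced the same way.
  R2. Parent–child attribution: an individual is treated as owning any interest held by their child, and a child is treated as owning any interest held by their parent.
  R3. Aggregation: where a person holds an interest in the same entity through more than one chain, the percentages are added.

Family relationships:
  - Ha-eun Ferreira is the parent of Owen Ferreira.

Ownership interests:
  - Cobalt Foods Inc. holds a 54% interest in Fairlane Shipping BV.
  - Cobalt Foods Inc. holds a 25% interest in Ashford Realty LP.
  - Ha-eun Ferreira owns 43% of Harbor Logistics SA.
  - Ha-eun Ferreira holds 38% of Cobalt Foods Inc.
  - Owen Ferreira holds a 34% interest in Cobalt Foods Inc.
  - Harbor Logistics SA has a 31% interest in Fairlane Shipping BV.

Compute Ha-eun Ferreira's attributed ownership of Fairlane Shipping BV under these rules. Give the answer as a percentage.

By parent–child attribution (R2), Ha-eun Ferreira is treated as also owning Owen Ferreira's interest in Cobalt Foods Inc, giving 38% + 34% = 72%.
Chain via Cobalt Foods Inc. (R1): 72% × 54% = 38.88% of Fairlane Shipping BV.
Chain via Harbor Logistics SA (R1): 43% × 31% = 13.33% of Fairlane Shipping BV.
Aggregating (R3): 38.88% + 13.33% = 52.21%.

52.21%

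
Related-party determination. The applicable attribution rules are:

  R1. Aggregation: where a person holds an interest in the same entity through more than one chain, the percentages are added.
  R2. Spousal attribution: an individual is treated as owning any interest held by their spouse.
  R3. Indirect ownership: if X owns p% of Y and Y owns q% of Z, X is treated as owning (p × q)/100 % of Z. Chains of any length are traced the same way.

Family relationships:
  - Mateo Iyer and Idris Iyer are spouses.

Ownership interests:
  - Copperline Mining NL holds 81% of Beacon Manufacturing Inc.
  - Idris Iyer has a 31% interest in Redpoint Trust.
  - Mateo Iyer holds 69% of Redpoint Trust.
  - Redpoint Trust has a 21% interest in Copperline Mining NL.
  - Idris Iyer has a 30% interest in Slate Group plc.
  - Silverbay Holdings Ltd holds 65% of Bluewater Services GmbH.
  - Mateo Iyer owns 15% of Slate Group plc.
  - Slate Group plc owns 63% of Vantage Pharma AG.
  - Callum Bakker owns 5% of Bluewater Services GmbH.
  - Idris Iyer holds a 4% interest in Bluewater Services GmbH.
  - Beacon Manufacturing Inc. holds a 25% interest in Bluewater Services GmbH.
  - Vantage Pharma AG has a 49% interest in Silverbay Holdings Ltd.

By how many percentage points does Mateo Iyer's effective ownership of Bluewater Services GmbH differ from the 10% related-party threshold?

By spousal attribution (R2), Mateo Iyer is treated as also owning Idris Iyer's interest in Slate Group plc, giving 15% + 30% = 45%.
By spousal attribution (R2), Mateo Iyer is treated as also owning Idris Iyer's interest in Redpoint Trust, giving 69% + 31% = 100%.
By spousal attribution (R2), Mateo Iyer is treated as owning Idris Iyer's 4% interest in Bluewater Services GmbH.
Chain via Slate Group plc → Vantage Pharma AG → Silverbay Holdings Ltd (R3): 45% × 63% × 49% × 65% = 9.029475% of Bluewater Services GmbH.
Chain via Redpoint Trust → Copperline Mining NL → Beacon Manufacturing Inc. (R3): 100% × 21% × 81% × 25% = 4.2525% of Bluewater Services GmbH.
Direct interest in Bluewater Services GmbH: 4%.
Aggregating (R1): 9.029475% + 4.2525% + 4% = 17.281975%.
17.281975% exceeds the 10% threshold by 7.281975 percentage points.

7.281975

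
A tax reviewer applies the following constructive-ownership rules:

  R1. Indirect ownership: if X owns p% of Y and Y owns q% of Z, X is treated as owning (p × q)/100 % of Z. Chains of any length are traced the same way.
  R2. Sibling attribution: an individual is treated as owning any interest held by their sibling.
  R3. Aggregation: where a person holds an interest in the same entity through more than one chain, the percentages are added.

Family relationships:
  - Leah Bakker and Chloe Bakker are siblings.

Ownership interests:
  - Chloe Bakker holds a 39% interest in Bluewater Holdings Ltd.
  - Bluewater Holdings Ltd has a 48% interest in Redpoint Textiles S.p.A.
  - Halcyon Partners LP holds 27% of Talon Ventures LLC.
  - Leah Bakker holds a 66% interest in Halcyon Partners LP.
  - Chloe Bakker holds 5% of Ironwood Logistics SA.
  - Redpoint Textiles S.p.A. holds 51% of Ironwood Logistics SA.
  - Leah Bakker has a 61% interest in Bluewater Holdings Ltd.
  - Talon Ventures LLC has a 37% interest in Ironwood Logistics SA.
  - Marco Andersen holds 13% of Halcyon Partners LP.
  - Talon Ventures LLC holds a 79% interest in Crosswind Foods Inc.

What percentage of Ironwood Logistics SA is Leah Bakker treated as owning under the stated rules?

36.0734%

By sibling attribution (R2), Leah Bakker is treated as also owning Chloe Bakker's interest in Bluewater Holdings Ltd, giving 61% + 39% = 100%.
By sibling attribution (R2), Leah Bakker is treated as owning Chloe Bakker's 5% interest in Ironwood Logistics SA.
Chain via Halcyon Partners LP → Talon Ventures LLC (R1): 66% × 27% × 37% = 6.5934% of Ironwood Logistics SA.
Chain via Bluewater Holdings Ltd → Redpoint Textiles S.p.A. (R1): 100% × 48% × 51% = 24.48% of Ironwood Logistics SA.
Direct interest in Ironwood Logistics SA: 5%.
Aggregating (R3): 6.5934% + 24.48% + 5% = 36.0734%.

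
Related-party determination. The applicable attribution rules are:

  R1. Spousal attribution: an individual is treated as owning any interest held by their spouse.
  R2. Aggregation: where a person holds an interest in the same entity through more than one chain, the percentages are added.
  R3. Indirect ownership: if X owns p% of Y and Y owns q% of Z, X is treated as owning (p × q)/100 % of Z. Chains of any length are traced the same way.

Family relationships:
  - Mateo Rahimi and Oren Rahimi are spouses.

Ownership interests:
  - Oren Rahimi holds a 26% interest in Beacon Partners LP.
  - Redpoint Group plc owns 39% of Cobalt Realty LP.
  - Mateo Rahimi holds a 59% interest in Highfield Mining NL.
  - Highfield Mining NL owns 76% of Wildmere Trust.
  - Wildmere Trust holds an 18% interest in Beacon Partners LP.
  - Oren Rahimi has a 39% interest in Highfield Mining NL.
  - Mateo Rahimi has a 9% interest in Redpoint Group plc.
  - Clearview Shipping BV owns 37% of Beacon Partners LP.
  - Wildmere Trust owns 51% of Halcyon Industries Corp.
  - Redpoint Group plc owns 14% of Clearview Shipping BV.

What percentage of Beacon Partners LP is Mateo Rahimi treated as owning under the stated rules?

39.8726%

By spousal attribution (R1), Mateo Rahimi is treated as also owning Oren Rahimi's interest in Highfield Mining NL, giving 59% + 39% = 98%.
By spousal attribution (R1), Mateo Rahimi is treated as owning Oren Rahimi's 26% interest in Beacon Partners LP.
Chain via Highfield Mining NL → Wildmere Trust (R3): 98% × 76% × 18% = 13.4064% of Beacon Partners LP.
Chain via Redpoint Group plc → Clearview Shipping BV (R3): 9% × 14% × 37% = 0.4662% of Beacon Partners LP.
Direct interest in Beacon Partners LP: 26%.
Aggregating (R2): 13.4064% + 0.4662% + 26% = 39.8726%.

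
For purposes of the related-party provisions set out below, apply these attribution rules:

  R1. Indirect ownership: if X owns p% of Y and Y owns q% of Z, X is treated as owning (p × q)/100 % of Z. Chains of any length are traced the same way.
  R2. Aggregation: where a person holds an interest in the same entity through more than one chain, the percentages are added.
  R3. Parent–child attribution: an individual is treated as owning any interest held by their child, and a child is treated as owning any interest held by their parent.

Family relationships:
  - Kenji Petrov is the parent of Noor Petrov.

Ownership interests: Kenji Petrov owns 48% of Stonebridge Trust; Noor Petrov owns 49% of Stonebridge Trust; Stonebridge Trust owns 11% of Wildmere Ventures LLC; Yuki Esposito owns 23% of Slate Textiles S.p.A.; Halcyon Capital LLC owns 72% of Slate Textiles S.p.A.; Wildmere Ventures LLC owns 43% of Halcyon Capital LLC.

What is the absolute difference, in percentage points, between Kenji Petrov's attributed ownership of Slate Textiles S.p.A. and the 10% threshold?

6.696568

By parent–child attribution (R3), Kenji Petrov is treated as also owning Noor Petrov's interest in Stonebridge Trust, giving 48% + 49% = 97%.
Chain via Stonebridge Trust → Wildmere Ventures LLC → Halcyon Capital LLC (R1): 97% × 11% × 43% × 72% = 3.303432% of Slate Textiles S.p.A.
3.303432% falls short of the 10% threshold by 6.696568 percentage points.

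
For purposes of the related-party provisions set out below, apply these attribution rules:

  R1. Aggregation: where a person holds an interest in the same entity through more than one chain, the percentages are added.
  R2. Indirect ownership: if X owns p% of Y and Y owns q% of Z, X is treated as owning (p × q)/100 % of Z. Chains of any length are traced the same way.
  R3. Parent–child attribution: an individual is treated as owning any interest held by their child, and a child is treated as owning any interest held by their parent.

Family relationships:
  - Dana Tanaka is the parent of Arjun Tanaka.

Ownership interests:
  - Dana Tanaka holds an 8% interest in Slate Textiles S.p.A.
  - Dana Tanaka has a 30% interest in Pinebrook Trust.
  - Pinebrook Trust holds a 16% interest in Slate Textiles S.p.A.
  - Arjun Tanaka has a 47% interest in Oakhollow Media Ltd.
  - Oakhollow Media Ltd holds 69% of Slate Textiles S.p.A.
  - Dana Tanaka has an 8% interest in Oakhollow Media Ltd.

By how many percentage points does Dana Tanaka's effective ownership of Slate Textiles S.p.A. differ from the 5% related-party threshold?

45.75

By parent–child attribution (R3), Dana Tanaka is treated as also owning Arjun Tanaka's interest in Oakhollow Media Ltd, giving 8% + 47% = 55%.
Chain via Oakhollow Media Ltd (R2): 55% × 69% = 37.95% of Slate Textiles S.p.A.
Chain via Pinebrook Trust (R2): 30% × 16% = 4.8% of Slate Textiles S.p.A.
Direct interest in Slate Textiles S.p.A: 8%.
Aggregating (R1): 37.95% + 4.8% + 8% = 50.75%.
50.75% exceeds the 5% threshold by 45.75 percentage points.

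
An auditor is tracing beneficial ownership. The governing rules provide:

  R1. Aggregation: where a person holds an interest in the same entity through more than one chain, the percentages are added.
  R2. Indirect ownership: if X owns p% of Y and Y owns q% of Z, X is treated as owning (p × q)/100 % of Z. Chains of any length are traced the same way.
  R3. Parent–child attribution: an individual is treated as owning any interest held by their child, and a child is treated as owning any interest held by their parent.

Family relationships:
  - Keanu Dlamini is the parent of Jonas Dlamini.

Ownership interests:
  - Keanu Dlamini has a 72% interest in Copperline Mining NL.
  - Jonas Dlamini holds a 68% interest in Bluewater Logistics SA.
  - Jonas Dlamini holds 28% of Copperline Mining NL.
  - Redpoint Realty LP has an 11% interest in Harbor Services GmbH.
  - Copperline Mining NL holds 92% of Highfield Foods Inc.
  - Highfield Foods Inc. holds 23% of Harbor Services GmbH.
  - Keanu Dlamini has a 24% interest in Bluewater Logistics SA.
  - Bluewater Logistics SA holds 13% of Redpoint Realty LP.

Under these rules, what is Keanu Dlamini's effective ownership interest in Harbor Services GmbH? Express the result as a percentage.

22.4756%

By parent–child attribution (R3), Keanu Dlamini is treated as also owning Jonas Dlamini's interest in Copperline Mining NL, giving 72% + 28% = 100%.
By parent–child attribution (R3), Keanu Dlamini is treated as also owning Jonas Dlamini's interest in Bluewater Logistics SA, giving 24% + 68% = 92%.
Chain via Copperline Mining NL → Highfield Foods Inc. (R2): 100% × 92% × 23% = 21.16% of Harbor Services GmbH.
Chain via Bluewater Logistics SA → Redpoint Realty LP (R2): 92% × 13% × 11% = 1.3156% of Harbor Services GmbH.
Aggregating (R1): 21.16% + 1.3156% = 22.4756%.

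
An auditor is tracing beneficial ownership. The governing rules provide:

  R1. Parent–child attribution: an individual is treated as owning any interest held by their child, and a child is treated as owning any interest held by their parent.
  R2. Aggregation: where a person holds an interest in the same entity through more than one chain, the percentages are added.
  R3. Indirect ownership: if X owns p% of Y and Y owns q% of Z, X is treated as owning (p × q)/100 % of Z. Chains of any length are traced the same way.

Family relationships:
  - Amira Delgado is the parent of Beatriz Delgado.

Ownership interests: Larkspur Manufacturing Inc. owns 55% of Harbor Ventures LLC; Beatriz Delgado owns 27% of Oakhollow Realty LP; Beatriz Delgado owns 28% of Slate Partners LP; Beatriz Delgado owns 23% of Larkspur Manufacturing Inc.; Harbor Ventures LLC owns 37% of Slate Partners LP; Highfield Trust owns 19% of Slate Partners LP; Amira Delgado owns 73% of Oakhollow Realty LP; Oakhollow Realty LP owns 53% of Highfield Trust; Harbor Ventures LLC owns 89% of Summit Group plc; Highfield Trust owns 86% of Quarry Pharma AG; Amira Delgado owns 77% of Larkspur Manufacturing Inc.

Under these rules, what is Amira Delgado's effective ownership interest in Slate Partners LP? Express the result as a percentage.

By parent–child attribution (R1), Amira Delgado is treated as also owning Beatriz Delgado's interest in Oakhollow Realty LP, giving 73% + 27% = 100%.
By parent–child attribution (R1), Amira Delgado is treated as also owning Beatriz Delgado's interest in Larkspur Manufacturing Inc, giving 77% + 23% = 100%.
By parent–child attribution (R1), Amira Delgado is treated as owning Beatriz Delgado's 28% interest in Slate Partners LP.
Chain via Oakhollow Realty LP → Highfield Trust (R3): 100% × 53% × 19% = 10.07% of Slate Partners LP.
Chain via Larkspur Manufacturing Inc. → Harbor Ventures LLC (R3): 100% × 55% × 37% = 20.35% of Slate Partners LP.
Direct interest in Slate Partners LP: 28%.
Aggregating (R2): 10.07% + 20.35% + 28% = 58.42%.

58.42%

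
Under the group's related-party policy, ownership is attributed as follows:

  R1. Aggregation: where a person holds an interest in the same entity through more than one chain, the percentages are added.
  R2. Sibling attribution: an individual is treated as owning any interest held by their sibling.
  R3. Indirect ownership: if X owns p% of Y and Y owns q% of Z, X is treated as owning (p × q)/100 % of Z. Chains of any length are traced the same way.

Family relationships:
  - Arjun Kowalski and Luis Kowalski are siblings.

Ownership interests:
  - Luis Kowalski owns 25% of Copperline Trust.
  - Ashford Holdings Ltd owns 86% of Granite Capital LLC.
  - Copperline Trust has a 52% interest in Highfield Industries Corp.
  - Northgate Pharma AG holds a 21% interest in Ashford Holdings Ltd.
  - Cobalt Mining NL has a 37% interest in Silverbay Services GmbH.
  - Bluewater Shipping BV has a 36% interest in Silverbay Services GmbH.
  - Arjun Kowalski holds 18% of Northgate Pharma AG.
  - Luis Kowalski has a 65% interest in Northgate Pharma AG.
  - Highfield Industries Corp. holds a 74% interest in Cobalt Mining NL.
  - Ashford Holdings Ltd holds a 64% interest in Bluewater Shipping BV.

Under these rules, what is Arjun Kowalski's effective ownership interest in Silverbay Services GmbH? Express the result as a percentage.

7.575272%

By sibling attribution (R2), Arjun Kowalski is treated as also owning Luis Kowalski's interest in Northgate Pharma AG, giving 18% + 65% = 83%.
By sibling attribution (R2), Arjun Kowalski is treated as owning Luis Kowalski's 25% interest in Copperline Trust.
Chain via Northgate Pharma AG → Ashford Holdings Ltd → Bluewater Shipping BV (R3): 83% × 21% × 64% × 36% = 4.015872% of Silverbay Services GmbH.
Chain via Copperline Trust → Highfield Industries Corp. → Cobalt Mining NL (R3): 25% × 52% × 74% × 37% = 3.5594% of Silverbay Services GmbH.
Aggregating (R1): 4.015872% + 3.5594% = 7.575272%.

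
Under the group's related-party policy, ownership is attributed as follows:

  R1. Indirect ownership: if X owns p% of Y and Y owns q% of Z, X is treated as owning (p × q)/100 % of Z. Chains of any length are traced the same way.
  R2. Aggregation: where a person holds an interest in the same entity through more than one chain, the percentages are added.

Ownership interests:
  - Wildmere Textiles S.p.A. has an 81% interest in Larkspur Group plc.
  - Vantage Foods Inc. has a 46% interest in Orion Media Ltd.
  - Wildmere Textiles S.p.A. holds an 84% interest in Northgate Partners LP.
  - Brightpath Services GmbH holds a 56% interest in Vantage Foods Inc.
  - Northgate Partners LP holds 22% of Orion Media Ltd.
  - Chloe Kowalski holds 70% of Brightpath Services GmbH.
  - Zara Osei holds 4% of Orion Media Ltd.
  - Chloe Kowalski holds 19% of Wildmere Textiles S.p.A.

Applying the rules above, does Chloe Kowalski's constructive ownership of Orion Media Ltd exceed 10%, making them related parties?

Chain via Brightpath Services GmbH → Vantage Foods Inc. (R1): 70% × 56% × 46% = 18.032% of Orion Media Ltd.
Chain via Wildmere Textiles S.p.A. → Northgate Partners LP (R1): 19% × 84% × 22% = 3.5112% of Orion Media Ltd.
Aggregating (R2): 18.032% + 3.5112% = 21.5432%.
21.5432% exceeds the 10% threshold, so Chloe is a related party to Orion Media Ltd.

Yes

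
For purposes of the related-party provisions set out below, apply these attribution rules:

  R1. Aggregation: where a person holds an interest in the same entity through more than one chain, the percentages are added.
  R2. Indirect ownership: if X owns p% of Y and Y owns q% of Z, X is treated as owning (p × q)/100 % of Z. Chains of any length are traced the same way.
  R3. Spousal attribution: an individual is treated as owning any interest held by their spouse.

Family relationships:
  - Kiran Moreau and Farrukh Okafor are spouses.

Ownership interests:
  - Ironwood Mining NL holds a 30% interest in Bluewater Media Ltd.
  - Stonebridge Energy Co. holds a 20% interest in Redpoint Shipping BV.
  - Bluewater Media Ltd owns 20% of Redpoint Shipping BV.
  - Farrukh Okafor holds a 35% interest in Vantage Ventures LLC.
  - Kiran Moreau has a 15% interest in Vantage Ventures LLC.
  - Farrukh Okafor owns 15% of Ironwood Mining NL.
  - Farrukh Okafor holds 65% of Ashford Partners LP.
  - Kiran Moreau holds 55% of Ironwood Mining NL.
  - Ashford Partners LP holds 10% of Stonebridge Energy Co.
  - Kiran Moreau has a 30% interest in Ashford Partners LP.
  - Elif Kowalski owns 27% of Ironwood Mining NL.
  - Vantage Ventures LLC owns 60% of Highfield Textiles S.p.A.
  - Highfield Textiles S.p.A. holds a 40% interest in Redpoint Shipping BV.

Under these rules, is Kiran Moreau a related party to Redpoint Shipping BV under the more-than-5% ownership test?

Yes

By spousal attribution (R3), Kiran Moreau is treated as also owning Farrukh Okafor's interest in Vantage Ventures LLC, giving 15% + 35% = 50%.
By spousal attribution (R3), Kiran Moreau is treated as also owning Farrukh Okafor's interest in Ironwood Mining NL, giving 55% + 15% = 70%.
By spousal attribution (R3), Kiran Moreau is treated as also owning Farrukh Okafor's interest in Ashford Partners LP, giving 30% + 65% = 95%.
Chain via Vantage Ventures LLC → Highfield Textiles S.p.A. (R2): 50% × 60% × 40% = 12% of Redpoint Shipping BV.
Chain via Ironwood Mining NL → Bluewater Media Ltd (R2): 70% × 30% × 20% = 4.2% of Redpoint Shipping BV.
Chain via Ashford Partners LP → Stonebridge Energy Co. (R2): 95% × 10% × 20% = 1.9% of Redpoint Shipping BV.
Aggregating (R1): 12% + 4.2% + 1.9% = 18.1%.
18.1% exceeds the 5% threshold, so Kiran is a related party to Redpoint Shipping BV.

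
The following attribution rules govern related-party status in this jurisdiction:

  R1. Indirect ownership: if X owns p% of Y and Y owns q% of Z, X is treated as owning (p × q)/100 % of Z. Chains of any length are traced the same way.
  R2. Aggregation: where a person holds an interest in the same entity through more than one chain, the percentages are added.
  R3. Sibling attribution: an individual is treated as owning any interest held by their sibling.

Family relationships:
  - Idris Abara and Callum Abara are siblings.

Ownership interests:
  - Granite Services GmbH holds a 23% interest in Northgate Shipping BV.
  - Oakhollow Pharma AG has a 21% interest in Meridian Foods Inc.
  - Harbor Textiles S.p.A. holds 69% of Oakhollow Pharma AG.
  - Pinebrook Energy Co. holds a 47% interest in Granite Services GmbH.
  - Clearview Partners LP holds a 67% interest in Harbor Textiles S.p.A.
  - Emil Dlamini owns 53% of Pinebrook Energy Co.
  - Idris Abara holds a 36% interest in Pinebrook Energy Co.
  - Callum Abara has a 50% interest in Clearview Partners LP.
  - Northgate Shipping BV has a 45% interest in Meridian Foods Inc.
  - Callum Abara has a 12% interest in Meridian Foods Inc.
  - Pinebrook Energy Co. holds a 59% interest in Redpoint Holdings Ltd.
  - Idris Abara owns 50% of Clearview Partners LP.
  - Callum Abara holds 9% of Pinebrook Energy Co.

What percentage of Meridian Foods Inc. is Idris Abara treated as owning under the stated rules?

23.897325%

By sibling attribution (R3), Idris Abara is treated as also owning Callum Abara's interest in Clearview Partners LP, giving 50% + 50% = 100%.
By sibling attribution (R3), Idris Abara is treated as also owning Callum Abara's interest in Pinebrook Energy Co, giving 36% + 9% = 45%.
By sibling attribution (R3), Idris Abara is treated as owning Callum Abara's 12% interest in Meridian Foods Inc.
Chain via Clearview Partners LP → Harbor Textiles S.p.A. → Oakhollow Pharma AG (R1): 100% × 67% × 69% × 21% = 9.7083% of Meridian Foods Inc.
Chain via Pinebrook Energy Co. → Granite Services GmbH → Northgate Shipping BV (R1): 45% × 47% × 23% × 45% = 2.189025% of Meridian Foods Inc.
Direct interest in Meridian Foods Inc: 12%.
Aggregating (R2): 9.7083% + 2.189025% + 12% = 23.897325%.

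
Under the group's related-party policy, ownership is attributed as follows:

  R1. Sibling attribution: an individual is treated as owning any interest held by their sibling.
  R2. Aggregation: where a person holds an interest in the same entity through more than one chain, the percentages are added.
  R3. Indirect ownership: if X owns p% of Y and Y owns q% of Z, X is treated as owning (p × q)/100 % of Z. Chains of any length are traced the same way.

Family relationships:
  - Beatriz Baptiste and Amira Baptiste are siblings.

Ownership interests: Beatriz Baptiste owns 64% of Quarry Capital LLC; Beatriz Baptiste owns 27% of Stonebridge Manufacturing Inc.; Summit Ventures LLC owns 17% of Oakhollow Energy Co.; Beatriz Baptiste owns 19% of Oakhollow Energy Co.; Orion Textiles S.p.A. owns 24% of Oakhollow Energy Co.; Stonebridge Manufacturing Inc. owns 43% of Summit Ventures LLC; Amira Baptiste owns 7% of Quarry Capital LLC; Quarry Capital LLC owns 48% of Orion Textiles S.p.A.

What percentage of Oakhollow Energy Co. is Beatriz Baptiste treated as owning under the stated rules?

By sibling attribution (R1), Beatriz Baptiste is treated as also owning Amira Baptiste's interest in Quarry Capital LLC, giving 64% + 7% = 71%.
Chain via Stonebridge Manufacturing Inc. → Summit Ventures LLC (R3): 27% × 43% × 17% = 1.9737% of Oakhollow Energy Co.
Chain via Quarry Capital LLC → Orion Textiles S.p.A. (R3): 71% × 48% × 24% = 8.1792% of Oakhollow Energy Co.
Direct interest in Oakhollow Energy Co: 19%.
Aggregating (R2): 1.9737% + 8.1792% + 19% = 29.1529%.

29.1529%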